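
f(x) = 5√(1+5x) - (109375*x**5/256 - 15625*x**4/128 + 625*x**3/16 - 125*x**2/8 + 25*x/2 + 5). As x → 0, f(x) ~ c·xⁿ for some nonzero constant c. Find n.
6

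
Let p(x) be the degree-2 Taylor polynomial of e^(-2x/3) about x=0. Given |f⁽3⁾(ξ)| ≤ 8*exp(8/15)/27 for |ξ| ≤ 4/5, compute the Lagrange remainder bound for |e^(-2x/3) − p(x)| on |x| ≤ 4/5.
256*exp(8/15)/10125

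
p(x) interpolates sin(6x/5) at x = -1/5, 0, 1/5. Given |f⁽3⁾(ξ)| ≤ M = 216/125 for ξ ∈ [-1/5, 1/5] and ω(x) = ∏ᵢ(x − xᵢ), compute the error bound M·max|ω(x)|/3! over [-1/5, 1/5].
8*sqrt(3)/15625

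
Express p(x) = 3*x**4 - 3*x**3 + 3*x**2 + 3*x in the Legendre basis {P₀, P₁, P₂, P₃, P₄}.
(8/5)P₀ + (6/5)P₁ + (26/7)P₂ + (-6/5)P₃ + (24/35)P₄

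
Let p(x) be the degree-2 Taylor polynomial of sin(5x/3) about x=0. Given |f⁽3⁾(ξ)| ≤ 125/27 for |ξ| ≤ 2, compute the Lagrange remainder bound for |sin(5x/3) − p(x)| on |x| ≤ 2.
500/81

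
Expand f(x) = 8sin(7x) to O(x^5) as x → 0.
56*x - 1372*x**3/3 + O(x**5)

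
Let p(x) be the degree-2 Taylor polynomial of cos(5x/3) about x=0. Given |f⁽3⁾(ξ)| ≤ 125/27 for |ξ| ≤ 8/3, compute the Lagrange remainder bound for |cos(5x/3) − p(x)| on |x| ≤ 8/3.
32000/2187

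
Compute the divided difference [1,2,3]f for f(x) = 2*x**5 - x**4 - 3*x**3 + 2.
137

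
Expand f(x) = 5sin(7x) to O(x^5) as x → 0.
35*x - 1715*x**3/6 + O(x**5)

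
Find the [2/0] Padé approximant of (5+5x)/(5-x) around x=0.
6*x**2/25 + 6*x/5 + 1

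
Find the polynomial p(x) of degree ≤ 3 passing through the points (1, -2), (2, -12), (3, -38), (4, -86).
-x**3 - 2*x**2 + 3*x - 2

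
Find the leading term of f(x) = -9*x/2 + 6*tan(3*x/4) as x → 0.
27*x**3/32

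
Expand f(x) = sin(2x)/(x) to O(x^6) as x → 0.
2 - 4*x**2/3 + 4*x**4/15 + O(x**6)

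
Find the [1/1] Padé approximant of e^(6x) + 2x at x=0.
(23*x/4 + 1)/(1 - 9*x/4)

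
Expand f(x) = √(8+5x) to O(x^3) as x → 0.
2*sqrt(2) + 5*sqrt(2)*x/8 - 25*sqrt(2)*x**2/256 + O(x**3)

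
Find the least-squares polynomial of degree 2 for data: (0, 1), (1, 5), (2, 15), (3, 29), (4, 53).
9/7 + (8/35)x + (22/7)x²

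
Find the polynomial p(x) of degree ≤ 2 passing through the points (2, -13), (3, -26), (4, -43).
-2*x**2 - 3*x + 1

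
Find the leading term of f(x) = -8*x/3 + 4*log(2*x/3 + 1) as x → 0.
-8*x**2/9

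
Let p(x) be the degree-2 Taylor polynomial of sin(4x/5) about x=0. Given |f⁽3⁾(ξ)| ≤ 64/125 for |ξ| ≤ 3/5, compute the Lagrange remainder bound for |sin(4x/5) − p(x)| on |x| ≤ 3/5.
288/15625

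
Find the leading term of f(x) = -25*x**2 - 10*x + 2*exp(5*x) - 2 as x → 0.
125*x**3/3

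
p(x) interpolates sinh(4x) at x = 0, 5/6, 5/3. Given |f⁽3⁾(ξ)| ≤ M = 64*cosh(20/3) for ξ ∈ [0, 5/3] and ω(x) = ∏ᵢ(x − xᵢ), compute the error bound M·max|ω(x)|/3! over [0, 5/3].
1000*sqrt(3)*cosh(20/3)/729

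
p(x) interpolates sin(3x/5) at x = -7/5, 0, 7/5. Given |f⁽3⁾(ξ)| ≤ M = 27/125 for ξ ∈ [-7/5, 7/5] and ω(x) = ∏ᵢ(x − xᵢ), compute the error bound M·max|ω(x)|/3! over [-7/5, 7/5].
343*sqrt(3)/15625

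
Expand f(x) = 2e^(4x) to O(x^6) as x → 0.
2 + 8*x + 16*x**2 + 64*x**3/3 + 64*x**4/3 + 256*x**5/15 + O(x**6)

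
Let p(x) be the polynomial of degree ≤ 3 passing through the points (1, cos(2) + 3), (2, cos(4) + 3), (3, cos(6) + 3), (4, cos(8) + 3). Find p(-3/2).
231*cos(2)/16 - 105*cos(8)/16 + 3 - 495*cos(4)/16 + 385*cos(6)/16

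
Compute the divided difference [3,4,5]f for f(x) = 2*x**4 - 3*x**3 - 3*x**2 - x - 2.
155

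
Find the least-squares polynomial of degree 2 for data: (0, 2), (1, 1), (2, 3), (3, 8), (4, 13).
61/35 + (-97/70)x + (15/14)x²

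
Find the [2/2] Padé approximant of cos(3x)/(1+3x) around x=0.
(-21*x**2/4 + x/2 + 1)/(3*x**2/4 + 7*x/2 + 1)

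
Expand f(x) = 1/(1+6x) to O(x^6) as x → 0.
1 - 6*x + 36*x**2 - 216*x**3 + 1296*x**4 - 7776*x**5 + O(x**6)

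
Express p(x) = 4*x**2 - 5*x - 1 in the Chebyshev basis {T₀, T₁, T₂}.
T₀ + (-5)T₁ + (2)T₂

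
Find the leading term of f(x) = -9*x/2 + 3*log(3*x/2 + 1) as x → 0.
-27*x**2/8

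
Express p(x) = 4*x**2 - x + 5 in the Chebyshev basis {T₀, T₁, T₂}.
(7)T₀ - T₁ + (2)T₂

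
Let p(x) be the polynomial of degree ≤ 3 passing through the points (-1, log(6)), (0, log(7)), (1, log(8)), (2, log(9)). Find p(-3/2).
log(192*2**(1/8)*3**(9/16)*7**(13/16)/343)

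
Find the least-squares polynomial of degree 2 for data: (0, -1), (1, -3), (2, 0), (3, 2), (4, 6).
-10/7 + (-87/70)x + (11/14)x²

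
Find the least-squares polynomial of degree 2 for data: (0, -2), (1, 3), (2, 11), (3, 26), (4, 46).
-12/7 + (93/70)x + (37/14)x²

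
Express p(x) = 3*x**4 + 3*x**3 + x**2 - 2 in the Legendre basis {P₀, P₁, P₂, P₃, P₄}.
(-16/15)P₀ + (9/5)P₁ + (50/21)P₂ + (6/5)P₃ + (24/35)P₄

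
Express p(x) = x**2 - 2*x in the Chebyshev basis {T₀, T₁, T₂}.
(1/2)T₀ + (-2)T₁ + (1/2)T₂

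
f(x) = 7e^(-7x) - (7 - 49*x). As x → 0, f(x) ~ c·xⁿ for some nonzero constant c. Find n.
2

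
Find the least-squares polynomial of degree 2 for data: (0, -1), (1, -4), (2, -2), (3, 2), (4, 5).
-8/5 + (-11/5)x + x²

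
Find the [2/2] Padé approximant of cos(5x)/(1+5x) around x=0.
(-175*x**2/12 + 5*x/6 + 1)/(25*x**2/12 + 35*x/6 + 1)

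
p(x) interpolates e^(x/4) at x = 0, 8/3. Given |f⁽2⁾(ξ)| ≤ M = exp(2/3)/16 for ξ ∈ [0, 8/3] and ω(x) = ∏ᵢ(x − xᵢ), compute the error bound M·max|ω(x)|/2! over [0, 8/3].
exp(2/3)/18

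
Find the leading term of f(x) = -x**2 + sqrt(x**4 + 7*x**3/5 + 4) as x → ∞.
7*x/10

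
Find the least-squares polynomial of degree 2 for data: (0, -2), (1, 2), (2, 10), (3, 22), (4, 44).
-52/35 + (-8/35)x + (20/7)x²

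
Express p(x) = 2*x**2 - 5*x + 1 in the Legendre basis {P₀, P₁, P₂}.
(5/3)P₀ + (-5)P₁ + (4/3)P₂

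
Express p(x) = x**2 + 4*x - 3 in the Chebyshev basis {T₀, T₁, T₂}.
(-5/2)T₀ + (4)T₁ + (1/2)T₂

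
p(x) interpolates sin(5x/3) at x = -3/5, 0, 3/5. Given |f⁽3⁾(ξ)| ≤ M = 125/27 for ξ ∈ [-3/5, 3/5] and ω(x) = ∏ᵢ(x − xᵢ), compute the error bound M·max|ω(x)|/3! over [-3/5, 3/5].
sqrt(3)/27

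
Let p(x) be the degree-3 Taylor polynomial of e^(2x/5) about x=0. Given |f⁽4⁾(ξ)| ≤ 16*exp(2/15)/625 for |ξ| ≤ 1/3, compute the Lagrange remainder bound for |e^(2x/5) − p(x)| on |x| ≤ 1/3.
2*exp(2/15)/151875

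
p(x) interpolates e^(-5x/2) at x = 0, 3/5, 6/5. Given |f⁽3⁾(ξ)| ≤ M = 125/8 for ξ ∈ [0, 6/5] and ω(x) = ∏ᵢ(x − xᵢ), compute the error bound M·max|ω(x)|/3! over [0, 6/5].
sqrt(3)/8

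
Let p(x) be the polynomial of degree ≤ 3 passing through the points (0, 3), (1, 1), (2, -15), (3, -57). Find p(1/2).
3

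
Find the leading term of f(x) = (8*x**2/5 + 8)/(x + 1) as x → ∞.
8*x/5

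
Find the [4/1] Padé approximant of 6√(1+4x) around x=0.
(36*x**4/5 - 48*x**3/5 + 108*x**2/5 + 144*x/5 + 6)/(14*x/5 + 1)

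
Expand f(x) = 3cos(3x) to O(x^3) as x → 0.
3 - 27*x**2/2 + O(x**3)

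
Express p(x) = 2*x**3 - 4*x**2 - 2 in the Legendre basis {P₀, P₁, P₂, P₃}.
(-10/3)P₀ + (6/5)P₁ + (-8/3)P₂ + (4/5)P₃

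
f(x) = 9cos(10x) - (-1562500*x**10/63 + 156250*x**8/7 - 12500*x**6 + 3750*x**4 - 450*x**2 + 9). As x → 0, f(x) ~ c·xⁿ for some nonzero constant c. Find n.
12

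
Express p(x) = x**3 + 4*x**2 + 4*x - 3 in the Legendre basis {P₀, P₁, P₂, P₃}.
(-5/3)P₀ + (23/5)P₁ + (8/3)P₂ + (2/5)P₃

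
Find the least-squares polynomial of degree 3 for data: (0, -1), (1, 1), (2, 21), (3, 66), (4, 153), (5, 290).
-10/9 + (-292/189)x + (551/252)x² + (211/108)x³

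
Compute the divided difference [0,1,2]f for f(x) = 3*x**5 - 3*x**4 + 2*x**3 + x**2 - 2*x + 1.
31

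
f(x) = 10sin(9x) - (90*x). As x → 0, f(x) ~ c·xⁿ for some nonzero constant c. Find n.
3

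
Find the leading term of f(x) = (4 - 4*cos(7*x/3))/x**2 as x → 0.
98/9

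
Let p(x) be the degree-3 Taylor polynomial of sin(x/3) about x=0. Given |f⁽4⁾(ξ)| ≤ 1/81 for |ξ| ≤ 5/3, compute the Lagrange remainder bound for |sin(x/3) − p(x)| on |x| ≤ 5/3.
625/157464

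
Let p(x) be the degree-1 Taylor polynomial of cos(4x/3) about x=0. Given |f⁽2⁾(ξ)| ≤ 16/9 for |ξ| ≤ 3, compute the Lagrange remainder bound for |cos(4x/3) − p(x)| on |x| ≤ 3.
8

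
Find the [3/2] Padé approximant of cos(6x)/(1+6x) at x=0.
(126*x**3 - 21*x**2 - 6*x + 1)/(1 - 39*x**2)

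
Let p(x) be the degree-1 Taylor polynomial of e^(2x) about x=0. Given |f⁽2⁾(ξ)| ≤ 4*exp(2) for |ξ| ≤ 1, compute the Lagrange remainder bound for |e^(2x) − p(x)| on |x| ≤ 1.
2*exp(2)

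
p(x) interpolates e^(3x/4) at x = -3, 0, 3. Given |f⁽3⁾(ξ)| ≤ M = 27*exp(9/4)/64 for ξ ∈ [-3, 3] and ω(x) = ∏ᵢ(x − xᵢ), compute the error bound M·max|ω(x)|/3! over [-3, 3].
27*sqrt(3)*exp(9/4)/64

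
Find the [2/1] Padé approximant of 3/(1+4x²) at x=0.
3 - 12*x**2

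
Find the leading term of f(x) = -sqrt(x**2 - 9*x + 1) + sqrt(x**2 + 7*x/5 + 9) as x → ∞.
26/5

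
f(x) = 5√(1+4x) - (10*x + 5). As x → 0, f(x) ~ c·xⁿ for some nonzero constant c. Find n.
2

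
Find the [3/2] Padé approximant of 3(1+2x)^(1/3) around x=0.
(56*x**3/135 + 28*x**2/5 + 42*x/5 + 3)/(8*x**2/9 + 32*x/15 + 1)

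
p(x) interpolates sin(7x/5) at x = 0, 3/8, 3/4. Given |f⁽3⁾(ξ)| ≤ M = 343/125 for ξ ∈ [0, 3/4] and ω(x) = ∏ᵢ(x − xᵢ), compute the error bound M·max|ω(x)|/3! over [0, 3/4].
343*sqrt(3)/64000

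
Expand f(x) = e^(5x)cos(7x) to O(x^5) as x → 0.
1 + 5*x - 12*x**2 - 305*x**3/3 - 1081*x**4/6 + O(x**5)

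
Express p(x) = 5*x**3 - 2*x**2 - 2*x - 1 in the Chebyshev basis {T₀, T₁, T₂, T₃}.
(-2)T₀ + (7/4)T₁ - T₂ + (5/4)T₃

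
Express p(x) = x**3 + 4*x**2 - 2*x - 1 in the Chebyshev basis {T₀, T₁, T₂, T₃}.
T₀ + (-5/4)T₁ + (2)T₂ + (1/4)T₃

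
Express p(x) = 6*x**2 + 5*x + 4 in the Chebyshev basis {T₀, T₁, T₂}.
(7)T₀ + (5)T₁ + (3)T₂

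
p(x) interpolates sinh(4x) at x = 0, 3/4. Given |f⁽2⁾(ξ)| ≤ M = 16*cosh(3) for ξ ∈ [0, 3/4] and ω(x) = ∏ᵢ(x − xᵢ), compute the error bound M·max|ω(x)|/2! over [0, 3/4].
9*cosh(3)/8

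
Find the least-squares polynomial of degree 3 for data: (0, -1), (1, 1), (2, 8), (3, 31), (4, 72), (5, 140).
-109/126 + (-5/756)x + (67/252)x² + (29/27)x³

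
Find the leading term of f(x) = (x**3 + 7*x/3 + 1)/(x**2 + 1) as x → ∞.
x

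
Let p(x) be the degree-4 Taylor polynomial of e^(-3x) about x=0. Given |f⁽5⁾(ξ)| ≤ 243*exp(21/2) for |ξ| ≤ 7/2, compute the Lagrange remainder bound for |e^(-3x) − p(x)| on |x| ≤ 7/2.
1361367*exp(21/2)/1280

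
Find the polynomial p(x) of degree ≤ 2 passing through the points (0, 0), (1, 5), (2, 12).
x**2 + 4*x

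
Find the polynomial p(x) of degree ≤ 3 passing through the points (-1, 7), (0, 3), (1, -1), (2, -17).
-2*x**3 - 2*x + 3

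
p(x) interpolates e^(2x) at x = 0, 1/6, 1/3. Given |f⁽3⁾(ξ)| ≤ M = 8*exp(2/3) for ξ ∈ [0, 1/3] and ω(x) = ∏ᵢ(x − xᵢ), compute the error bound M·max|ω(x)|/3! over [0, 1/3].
sqrt(3)*exp(2/3)/729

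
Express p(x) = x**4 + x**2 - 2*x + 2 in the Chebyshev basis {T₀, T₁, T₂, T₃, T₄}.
(23/8)T₀ + (-2)T₁ + T₂ + (1/8)T₄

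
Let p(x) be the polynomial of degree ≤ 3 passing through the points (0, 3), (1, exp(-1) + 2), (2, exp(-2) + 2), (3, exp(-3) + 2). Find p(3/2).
(-1 + 9*e + 9*exp(2) + 31*exp(3))*exp(-3)/16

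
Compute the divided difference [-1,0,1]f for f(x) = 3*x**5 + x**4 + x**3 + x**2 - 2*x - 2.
2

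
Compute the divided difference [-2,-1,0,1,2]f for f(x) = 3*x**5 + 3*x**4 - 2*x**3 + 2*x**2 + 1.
3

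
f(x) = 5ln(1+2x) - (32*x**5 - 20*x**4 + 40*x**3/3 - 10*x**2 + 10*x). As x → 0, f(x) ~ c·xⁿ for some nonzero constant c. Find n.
6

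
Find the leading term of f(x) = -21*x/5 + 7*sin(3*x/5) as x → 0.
-63*x**3/250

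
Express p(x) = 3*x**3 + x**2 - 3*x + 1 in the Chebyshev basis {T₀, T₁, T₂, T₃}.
(3/2)T₀ + (-3/4)T₁ + (1/2)T₂ + (3/4)T₃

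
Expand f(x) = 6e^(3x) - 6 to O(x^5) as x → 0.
18*x + 27*x**2 + 27*x**3 + 81*x**4/4 + O(x**5)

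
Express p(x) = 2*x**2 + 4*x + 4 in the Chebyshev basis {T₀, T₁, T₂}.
(5)T₀ + (4)T₁ + T₂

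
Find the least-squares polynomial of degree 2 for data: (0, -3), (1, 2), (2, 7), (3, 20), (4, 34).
-94/35 + (62/35)x + (13/7)x²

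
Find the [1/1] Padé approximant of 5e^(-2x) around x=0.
(5 - 5*x)/(x + 1)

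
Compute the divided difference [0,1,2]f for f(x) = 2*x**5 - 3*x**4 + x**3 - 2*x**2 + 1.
10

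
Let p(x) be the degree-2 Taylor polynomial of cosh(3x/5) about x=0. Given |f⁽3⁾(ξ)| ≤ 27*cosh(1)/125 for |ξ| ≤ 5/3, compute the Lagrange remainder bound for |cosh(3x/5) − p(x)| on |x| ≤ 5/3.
cosh(1)/6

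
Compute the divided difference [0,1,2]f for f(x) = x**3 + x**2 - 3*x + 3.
4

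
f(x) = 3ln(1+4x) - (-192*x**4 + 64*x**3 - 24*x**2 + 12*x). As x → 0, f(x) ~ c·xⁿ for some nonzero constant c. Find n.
5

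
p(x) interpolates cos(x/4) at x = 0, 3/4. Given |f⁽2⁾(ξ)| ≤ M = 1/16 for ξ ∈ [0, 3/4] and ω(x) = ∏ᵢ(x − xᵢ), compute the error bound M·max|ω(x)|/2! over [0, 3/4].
9/2048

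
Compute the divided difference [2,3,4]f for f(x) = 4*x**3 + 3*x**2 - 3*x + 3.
39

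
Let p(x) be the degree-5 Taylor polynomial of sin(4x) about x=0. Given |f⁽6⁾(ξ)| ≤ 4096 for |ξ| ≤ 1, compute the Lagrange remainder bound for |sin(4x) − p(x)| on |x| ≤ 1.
256/45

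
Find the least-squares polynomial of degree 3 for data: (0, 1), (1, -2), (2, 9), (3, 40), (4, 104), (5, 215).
29/42 + (-857/252)x + (-17/84)x² + (17/9)x³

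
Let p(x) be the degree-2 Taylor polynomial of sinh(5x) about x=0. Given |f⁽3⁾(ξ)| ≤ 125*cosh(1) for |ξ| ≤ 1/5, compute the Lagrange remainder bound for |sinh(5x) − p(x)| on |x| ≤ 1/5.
cosh(1)/6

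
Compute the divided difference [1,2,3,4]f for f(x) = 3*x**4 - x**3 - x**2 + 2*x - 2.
29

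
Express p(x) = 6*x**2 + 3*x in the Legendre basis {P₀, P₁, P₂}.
(2)P₀ + (3)P₁ + (4)P₂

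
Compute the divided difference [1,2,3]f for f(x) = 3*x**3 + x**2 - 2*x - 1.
19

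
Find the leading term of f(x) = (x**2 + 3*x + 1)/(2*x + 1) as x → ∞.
x/2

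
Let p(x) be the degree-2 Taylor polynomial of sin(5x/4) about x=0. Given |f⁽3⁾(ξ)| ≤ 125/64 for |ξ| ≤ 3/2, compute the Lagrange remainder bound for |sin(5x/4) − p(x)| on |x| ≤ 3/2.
1125/1024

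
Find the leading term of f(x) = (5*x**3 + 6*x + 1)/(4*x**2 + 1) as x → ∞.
5*x/4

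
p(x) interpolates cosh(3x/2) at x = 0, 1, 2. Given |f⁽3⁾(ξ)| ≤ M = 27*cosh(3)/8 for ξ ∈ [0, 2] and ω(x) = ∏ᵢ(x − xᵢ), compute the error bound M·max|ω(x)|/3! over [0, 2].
sqrt(3)*cosh(3)/8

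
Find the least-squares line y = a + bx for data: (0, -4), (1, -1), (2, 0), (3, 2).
a = -18/5, b = 19/10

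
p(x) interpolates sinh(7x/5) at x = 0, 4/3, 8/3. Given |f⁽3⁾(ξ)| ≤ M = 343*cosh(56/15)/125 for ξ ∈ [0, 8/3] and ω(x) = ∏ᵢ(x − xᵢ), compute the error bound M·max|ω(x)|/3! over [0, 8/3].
21952*sqrt(3)*cosh(56/15)/91125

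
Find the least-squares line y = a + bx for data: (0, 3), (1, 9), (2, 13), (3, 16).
a = 19/5, b = 43/10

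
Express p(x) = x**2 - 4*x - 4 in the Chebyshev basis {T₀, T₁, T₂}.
(-7/2)T₀ + (-4)T₁ + (1/2)T₂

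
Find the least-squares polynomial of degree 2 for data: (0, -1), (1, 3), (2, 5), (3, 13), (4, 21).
-3/5 + (7/5)x + x²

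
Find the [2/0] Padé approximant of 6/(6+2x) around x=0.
x**2/9 - x/3 + 1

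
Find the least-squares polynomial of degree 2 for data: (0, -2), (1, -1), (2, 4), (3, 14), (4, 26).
-15/7 + (-43/70)x + (27/14)x²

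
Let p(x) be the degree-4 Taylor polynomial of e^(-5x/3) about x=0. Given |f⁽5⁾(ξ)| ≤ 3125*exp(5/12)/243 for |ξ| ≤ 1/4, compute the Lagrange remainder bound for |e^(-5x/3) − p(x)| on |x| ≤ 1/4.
625*exp(5/12)/5971968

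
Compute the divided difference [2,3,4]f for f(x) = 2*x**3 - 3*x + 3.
18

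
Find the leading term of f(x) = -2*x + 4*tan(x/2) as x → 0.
x**3/6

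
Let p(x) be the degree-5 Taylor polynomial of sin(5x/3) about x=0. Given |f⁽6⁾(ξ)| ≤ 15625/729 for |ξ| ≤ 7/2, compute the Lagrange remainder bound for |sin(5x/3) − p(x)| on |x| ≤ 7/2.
367653125/6718464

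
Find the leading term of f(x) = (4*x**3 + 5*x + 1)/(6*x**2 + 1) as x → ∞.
2*x/3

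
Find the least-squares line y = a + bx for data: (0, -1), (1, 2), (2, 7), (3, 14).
a = -2, b = 5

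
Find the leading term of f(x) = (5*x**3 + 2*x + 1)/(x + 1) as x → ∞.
5*x**2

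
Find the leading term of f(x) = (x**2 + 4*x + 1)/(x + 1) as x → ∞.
x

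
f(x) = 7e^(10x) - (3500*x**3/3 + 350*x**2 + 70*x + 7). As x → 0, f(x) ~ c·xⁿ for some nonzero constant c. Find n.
4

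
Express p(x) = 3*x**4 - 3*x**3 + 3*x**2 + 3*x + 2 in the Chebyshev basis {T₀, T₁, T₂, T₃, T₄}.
(37/8)T₀ + (3/4)T₁ + (3)T₂ + (-3/4)T₃ + (3/8)T₄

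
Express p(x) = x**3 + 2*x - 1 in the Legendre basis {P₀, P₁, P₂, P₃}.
-P₀ + (13/5)P₁ + (2/5)P₃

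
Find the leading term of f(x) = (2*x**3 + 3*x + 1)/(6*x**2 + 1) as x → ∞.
x/3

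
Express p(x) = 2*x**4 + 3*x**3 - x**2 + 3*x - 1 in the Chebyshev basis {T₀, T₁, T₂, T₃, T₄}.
(-3/4)T₀ + (21/4)T₁ + (1/2)T₂ + (3/4)T₃ + (1/4)T₄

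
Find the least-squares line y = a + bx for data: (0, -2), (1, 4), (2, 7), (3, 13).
a = -17/10, b = 24/5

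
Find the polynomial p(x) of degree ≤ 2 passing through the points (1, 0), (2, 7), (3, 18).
2*x**2 + x - 3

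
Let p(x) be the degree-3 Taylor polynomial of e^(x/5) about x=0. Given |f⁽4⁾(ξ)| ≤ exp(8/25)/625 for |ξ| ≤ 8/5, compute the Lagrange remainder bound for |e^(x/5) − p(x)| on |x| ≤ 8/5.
512*exp(8/25)/1171875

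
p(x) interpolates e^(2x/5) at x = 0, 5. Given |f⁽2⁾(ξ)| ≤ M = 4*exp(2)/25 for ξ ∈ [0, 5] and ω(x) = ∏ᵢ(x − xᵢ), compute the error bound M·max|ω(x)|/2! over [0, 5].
exp(2)/2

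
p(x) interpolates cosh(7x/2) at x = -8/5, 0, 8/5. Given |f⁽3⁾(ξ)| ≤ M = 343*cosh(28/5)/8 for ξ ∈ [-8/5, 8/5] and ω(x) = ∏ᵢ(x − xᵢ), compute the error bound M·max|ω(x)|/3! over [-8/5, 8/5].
21952*sqrt(3)*cosh(28/5)/3375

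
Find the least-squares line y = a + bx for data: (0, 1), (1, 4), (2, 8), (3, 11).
a = 9/10, b = 17/5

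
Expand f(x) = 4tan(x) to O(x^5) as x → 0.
4*x + 4*x**3/3 + O(x**5)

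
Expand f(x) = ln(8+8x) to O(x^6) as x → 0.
log(8) + x - x**2/2 + x**3/3 - x**4/4 + x**5/5 + O(x**6)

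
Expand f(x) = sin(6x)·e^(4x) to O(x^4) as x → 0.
6*x + 24*x**2 + 12*x**3 + O(x**4)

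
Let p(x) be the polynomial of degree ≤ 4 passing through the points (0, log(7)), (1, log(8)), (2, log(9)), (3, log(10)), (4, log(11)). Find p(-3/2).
log(43275834131238896700854768074263*3**(13/32)*5**(31/32)*9494291123882400741276009846234147245562743306170676763393457013**(1/128)/184467440737095516160000000000000)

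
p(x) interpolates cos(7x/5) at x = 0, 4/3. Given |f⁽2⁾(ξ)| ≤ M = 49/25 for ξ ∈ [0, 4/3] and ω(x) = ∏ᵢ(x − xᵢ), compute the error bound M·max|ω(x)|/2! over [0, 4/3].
98/225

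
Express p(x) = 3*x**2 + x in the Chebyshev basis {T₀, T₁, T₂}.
(3/2)T₀ + T₁ + (3/2)T₂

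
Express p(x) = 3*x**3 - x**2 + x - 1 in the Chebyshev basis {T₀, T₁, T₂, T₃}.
(-3/2)T₀ + (13/4)T₁ + (-1/2)T₂ + (3/4)T₃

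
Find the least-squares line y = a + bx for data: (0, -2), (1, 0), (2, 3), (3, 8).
a = -27/10, b = 33/10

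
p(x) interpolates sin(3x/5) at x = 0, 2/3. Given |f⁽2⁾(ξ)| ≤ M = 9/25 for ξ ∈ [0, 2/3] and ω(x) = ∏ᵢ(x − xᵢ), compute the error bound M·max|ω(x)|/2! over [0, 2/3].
1/50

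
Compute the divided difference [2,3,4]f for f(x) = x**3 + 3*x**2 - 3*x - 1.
12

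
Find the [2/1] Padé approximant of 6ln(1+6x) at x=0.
36*x*(x + 1)/(4*x + 1)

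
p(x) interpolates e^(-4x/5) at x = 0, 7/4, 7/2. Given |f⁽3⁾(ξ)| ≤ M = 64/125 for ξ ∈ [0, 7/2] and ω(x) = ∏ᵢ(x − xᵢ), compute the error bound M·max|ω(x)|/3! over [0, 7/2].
343*sqrt(3)/3375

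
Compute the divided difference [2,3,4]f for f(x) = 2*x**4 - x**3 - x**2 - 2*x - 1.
100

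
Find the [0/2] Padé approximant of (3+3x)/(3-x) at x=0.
1/(4*x**2/3 - 4*x/3 + 1)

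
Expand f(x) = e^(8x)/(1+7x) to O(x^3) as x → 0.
1 + x + 25*x**2 + O(x**3)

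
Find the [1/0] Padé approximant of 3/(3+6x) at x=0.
1 - 2*x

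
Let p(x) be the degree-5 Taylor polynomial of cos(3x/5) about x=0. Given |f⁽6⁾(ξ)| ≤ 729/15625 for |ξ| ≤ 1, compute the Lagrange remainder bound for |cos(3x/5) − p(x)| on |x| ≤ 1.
81/1250000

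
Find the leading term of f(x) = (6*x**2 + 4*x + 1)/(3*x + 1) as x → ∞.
2*x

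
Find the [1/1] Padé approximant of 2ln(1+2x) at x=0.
4*x/(x + 1)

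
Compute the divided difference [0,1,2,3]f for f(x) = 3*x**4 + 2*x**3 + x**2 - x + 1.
20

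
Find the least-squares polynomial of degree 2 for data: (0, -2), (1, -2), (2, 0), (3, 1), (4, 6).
-67/35 + (-47/70)x + (9/14)x²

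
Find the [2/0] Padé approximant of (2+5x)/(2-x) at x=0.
3*x**2/2 + 3*x + 1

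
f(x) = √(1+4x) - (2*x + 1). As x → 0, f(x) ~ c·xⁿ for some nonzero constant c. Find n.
2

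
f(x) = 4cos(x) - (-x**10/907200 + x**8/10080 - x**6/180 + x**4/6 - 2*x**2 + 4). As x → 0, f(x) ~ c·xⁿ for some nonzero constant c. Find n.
12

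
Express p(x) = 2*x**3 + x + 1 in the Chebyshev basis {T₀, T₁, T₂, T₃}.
T₀ + (5/2)T₁ + (1/2)T₃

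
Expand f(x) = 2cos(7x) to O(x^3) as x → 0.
2 - 49*x**2 + O(x**3)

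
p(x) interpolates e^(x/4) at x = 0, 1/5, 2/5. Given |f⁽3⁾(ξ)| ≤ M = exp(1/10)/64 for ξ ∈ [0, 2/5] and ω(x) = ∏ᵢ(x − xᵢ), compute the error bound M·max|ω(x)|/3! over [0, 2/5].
sqrt(3)*exp(1/10)/216000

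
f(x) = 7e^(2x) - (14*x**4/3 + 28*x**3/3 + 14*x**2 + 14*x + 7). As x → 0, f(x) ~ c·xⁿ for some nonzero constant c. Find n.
5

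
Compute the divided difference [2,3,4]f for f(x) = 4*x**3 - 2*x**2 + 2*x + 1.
34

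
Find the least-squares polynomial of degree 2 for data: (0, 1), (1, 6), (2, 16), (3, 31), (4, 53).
41/35 + (123/70)x + (39/14)x²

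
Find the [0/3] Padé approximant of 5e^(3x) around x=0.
5/(-9*x**3/2 + 9*x**2/2 - 3*x + 1)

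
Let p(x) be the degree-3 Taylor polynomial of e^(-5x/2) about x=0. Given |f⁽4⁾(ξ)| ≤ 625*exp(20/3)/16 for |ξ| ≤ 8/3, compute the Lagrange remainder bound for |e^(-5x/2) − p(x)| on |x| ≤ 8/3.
20000*exp(20/3)/243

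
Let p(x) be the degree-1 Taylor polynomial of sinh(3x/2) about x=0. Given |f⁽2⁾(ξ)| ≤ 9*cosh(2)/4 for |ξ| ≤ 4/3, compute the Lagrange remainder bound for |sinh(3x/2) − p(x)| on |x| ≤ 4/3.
2*cosh(2)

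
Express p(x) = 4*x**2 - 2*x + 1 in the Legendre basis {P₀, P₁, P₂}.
(7/3)P₀ + (-2)P₁ + (8/3)P₂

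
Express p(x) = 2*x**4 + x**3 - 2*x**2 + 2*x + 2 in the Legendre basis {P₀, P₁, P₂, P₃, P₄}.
(26/15)P₀ + (13/5)P₁ + (-4/21)P₂ + (2/5)P₃ + (16/35)P₄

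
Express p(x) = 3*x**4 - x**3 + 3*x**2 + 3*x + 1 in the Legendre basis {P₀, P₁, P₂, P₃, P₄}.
(13/5)P₀ + (12/5)P₁ + (26/7)P₂ + (-2/5)P₃ + (24/35)P₄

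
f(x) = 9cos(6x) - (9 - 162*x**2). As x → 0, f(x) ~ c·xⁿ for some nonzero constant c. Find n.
4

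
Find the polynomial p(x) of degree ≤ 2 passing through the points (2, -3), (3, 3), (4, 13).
2*x**2 - 4*x - 3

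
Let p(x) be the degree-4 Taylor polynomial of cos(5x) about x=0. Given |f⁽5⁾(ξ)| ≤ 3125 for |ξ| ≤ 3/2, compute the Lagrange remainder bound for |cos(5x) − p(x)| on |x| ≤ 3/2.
50625/256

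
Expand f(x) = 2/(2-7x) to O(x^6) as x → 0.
1 + 7*x/2 + 49*x**2/4 + 343*x**3/8 + 2401*x**4/16 + 16807*x**5/32 + O(x**6)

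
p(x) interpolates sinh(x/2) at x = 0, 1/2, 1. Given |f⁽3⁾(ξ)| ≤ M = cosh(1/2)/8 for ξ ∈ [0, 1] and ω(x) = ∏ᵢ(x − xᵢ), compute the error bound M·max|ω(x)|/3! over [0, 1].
sqrt(3)*cosh(1/2)/1728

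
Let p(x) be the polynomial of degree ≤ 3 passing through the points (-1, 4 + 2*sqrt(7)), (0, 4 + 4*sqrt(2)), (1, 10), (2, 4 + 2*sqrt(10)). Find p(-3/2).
-35*sqrt(2)/4 - 5*sqrt(10)/8 + 35*sqrt(7)/8 + 95/8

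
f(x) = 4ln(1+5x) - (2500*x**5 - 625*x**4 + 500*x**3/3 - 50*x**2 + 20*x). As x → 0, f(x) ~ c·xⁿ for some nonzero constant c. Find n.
6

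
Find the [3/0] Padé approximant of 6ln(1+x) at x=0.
x*(2*x**2 - 3*x + 6)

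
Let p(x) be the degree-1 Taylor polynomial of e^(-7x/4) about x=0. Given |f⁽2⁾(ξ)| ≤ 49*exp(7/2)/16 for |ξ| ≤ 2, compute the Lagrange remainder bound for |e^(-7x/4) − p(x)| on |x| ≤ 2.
49*exp(7/2)/8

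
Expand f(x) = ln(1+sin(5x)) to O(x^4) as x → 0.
5*x - 25*x**2/2 + 125*x**3/6 + O(x**4)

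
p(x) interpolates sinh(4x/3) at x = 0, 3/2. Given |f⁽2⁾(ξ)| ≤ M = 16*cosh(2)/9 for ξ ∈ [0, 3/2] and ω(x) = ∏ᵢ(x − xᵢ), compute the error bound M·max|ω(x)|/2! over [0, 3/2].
cosh(2)/2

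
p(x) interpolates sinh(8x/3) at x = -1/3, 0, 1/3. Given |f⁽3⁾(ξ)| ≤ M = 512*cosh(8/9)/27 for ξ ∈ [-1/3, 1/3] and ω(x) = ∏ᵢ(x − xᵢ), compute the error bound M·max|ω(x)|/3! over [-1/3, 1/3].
512*sqrt(3)*cosh(8/9)/19683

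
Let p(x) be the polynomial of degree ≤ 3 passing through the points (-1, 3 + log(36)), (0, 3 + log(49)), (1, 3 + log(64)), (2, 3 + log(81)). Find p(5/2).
3 + log(321489*2**(1/4)*3**(1/8)*7**(5/8)/16384)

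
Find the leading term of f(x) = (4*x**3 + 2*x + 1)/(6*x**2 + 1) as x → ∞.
2*x/3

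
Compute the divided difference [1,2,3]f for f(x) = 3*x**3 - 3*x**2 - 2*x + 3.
15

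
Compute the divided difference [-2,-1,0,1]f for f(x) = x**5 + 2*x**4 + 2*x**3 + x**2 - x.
3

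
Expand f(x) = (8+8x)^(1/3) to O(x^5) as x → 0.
2 + 2*x/3 - 2*x**2/9 + 10*x**3/81 - 20*x**4/243 + O(x**5)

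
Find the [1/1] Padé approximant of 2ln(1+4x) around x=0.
8*x/(2*x + 1)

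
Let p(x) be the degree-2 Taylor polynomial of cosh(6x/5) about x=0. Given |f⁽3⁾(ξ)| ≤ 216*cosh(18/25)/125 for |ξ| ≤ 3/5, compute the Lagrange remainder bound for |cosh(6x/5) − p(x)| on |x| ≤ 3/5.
972*cosh(18/25)/15625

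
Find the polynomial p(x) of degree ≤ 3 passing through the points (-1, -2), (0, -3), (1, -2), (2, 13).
2*x**3 + x**2 - 2*x - 3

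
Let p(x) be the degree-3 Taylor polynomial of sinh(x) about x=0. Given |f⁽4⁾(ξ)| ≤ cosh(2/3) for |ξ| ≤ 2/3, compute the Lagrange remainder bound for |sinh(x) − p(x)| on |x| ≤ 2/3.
2*cosh(2/3)/243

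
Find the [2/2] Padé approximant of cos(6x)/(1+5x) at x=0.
(-180*x**2/7 + 15*x/7 + 1)/(3*x**2 + 50*x/7 + 1)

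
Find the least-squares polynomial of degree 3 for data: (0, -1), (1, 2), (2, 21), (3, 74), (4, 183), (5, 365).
-1 + (25/14)x + (-55/28)x² + (13/4)x³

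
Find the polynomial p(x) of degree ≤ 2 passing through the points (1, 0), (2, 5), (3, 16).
3*x**2 - 4*x + 1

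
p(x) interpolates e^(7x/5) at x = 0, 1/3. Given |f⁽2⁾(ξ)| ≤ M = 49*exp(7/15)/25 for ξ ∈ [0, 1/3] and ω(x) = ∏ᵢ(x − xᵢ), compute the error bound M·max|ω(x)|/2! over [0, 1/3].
49*exp(7/15)/1800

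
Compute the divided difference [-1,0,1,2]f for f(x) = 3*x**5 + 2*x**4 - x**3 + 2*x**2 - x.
18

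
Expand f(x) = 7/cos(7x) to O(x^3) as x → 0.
7 + 343*x**2/2 + O(x**3)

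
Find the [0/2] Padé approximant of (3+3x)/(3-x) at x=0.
1/(4*x**2/3 - 4*x/3 + 1)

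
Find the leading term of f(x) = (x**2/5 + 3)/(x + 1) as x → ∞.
x/5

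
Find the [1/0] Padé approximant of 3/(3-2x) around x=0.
2*x/3 + 1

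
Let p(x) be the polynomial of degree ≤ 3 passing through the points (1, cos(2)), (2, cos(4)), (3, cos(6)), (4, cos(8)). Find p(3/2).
15*cos(4)/16 - 5*cos(6)/16 + 5*cos(2)/16 + cos(8)/16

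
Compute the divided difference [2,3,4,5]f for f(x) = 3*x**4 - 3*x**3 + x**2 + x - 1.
39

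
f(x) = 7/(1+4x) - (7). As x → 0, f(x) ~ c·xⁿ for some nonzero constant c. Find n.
1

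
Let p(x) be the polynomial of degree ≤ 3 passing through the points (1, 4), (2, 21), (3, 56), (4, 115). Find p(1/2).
3/8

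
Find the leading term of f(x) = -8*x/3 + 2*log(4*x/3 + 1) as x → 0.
-16*x**2/9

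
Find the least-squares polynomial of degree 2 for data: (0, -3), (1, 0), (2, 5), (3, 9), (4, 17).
-102/35 + (163/70)x + (9/14)x²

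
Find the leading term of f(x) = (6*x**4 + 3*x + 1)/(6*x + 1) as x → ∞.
x**3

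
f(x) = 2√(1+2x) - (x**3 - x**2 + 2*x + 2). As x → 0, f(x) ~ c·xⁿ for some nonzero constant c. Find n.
4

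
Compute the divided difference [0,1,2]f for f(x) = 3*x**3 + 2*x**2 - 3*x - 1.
11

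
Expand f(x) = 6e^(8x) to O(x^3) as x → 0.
6 + 48*x + 192*x**2 + O(x**3)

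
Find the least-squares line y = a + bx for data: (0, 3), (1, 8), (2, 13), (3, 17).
a = 16/5, b = 47/10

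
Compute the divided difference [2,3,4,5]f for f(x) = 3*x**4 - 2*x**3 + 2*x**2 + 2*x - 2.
40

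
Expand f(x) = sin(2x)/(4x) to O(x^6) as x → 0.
1/2 - x**2/3 + x**4/15 + O(x**6)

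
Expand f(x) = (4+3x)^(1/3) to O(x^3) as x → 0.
2**(2/3) + 2**(2/3)*x/4 - 2**(2/3)*x**2/16 + O(x**3)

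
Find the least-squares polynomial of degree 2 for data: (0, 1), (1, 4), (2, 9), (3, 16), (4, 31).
53/35 + (-8/35)x + (13/7)x²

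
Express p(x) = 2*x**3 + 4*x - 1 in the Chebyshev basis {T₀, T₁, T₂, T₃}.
-T₀ + (11/2)T₁ + (1/2)T₃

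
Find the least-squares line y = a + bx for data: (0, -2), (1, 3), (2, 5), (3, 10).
a = -17/10, b = 19/5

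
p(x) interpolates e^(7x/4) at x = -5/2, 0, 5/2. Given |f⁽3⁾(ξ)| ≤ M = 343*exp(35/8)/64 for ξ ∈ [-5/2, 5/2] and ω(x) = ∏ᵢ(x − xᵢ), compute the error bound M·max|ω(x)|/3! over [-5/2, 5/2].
42875*sqrt(3)*exp(35/8)/13824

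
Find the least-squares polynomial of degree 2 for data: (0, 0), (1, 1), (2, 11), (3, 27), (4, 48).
-3/7 + (-33/35)x + (23/7)x²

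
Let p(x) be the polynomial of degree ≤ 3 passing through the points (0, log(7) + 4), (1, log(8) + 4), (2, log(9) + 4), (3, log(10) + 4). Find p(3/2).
log(6*2**(5/8)*3**(1/8)*35**(15/16)/35) + 4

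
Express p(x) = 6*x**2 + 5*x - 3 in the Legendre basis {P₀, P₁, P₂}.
-P₀ + (5)P₁ + (4)P₂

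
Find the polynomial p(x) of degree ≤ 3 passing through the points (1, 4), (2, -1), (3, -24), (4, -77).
-2*x**3 + 3*x**2 + 3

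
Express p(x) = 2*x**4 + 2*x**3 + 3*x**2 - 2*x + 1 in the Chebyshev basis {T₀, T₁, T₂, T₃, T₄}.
(13/4)T₀ + (-1/2)T₁ + (5/2)T₂ + (1/2)T₃ + (1/4)T₄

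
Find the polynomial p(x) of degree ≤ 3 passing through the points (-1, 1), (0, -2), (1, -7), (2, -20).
-x**3 - x**2 - 3*x - 2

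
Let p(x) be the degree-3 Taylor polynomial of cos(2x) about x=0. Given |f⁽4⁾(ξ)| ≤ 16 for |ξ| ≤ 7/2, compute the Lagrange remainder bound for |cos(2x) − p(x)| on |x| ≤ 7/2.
2401/24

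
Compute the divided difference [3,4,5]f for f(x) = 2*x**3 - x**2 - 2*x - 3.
23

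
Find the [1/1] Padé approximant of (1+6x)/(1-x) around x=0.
(6*x + 1)/(1 - x)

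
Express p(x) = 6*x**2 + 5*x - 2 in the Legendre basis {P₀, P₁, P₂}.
(5)P₁ + (4)P₂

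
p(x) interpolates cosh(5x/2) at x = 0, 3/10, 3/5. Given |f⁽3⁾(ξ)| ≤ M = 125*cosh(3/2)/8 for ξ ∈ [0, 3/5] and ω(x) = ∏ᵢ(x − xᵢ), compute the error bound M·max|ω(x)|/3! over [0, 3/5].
sqrt(3)*cosh(3/2)/64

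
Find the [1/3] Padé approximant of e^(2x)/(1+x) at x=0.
(x + 1)/(2*x**3/3 - x**2 + 1)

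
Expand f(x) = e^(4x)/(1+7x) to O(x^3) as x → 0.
1 - 3*x + 29*x**2 + O(x**3)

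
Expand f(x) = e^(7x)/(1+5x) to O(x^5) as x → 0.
1 + 2*x + 29*x**2/2 - 46*x**3/3 + 4241*x**4/24 + O(x**5)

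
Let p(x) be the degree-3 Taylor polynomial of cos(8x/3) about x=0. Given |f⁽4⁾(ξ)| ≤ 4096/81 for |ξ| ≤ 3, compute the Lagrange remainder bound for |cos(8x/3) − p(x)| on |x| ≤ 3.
512/3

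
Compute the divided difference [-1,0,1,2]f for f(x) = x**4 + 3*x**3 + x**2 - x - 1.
5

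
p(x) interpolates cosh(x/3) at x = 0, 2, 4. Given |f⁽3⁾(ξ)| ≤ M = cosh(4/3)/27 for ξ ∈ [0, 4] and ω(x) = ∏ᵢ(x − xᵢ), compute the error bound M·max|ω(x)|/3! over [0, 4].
8*sqrt(3)*cosh(4/3)/729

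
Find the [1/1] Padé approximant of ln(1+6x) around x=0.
6*x/(3*x + 1)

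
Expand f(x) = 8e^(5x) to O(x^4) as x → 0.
8 + 40*x + 100*x**2 + 500*x**3/3 + O(x**4)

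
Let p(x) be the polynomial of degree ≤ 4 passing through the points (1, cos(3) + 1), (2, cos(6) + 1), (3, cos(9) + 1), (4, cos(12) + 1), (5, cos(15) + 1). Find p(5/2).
45*cos(9)/64 - 5*cos(12)/32 + 3*cos(15)/128 - 5*cos(3)/128 + 15*cos(6)/32 + 1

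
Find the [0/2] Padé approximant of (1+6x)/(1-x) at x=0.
1/(42*x**2 - 7*x + 1)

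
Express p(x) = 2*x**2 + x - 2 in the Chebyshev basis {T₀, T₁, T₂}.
-T₀ + T₁ + T₂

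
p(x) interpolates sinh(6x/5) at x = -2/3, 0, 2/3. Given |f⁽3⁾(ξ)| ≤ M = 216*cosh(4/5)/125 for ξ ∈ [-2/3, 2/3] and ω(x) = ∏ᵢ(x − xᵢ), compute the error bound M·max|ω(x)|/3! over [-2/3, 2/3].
64*sqrt(3)*cosh(4/5)/3375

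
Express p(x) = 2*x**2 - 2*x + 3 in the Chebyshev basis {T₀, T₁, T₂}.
(4)T₀ + (-2)T₁ + T₂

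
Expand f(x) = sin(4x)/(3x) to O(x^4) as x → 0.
4/3 - 32*x**2/9 + O(x**4)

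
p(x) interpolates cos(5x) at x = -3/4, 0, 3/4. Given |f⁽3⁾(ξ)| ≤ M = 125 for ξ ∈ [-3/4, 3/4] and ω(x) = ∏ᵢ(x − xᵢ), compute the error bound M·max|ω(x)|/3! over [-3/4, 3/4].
125*sqrt(3)/64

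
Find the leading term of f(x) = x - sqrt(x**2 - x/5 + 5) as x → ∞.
1/10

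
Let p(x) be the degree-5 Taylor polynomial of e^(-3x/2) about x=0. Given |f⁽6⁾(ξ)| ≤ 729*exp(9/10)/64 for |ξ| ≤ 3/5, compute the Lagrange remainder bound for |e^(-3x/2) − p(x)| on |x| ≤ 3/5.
59049*exp(9/10)/80000000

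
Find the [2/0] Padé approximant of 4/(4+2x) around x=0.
x**2/4 - x/2 + 1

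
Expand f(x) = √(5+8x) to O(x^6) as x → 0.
sqrt(5) + 4*sqrt(5)*x/5 - 8*sqrt(5)*x**2/25 + 32*sqrt(5)*x**3/125 - 32*sqrt(5)*x**4/125 + 896*sqrt(5)*x**5/3125 + O(x**6)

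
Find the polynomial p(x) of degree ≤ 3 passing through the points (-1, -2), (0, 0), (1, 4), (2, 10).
x**2 + 3*x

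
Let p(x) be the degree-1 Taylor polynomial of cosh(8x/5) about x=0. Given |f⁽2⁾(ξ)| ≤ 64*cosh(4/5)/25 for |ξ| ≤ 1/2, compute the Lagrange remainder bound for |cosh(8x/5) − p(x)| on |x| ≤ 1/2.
8*cosh(4/5)/25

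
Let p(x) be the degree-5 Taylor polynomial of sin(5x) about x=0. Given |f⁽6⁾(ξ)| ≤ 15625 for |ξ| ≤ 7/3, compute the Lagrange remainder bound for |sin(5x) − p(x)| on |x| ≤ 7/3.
367653125/104976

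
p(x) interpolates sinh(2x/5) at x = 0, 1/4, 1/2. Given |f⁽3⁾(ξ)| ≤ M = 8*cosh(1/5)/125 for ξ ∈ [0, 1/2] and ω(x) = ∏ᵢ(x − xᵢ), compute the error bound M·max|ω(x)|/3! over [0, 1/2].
sqrt(3)*cosh(1/5)/27000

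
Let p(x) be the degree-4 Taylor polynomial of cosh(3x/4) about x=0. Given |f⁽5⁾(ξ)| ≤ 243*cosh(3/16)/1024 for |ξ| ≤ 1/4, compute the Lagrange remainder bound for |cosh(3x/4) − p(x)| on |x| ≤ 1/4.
81*cosh(3/16)/41943040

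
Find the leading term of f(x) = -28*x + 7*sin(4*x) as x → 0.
-224*x**3/3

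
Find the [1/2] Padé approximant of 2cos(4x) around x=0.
2/(8*x**2 + 1)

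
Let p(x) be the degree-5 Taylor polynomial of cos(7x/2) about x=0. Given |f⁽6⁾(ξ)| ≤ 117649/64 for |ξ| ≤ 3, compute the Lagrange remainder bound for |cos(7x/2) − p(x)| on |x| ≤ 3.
9529569/5120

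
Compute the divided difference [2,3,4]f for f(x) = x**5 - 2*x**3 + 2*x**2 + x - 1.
269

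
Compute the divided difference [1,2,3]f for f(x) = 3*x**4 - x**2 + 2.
74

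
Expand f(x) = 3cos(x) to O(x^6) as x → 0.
3 - 3*x**2/2 + x**4/8 + O(x**6)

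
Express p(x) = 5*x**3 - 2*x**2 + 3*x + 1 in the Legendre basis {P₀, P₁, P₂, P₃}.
(1/3)P₀ + (6)P₁ + (-4/3)P₂ + (2)P₃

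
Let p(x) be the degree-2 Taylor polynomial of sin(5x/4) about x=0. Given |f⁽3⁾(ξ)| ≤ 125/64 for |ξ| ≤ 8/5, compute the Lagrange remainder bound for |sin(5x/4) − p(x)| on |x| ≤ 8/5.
4/3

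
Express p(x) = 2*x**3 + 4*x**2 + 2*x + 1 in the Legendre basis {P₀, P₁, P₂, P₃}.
(7/3)P₀ + (16/5)P₁ + (8/3)P₂ + (4/5)P₃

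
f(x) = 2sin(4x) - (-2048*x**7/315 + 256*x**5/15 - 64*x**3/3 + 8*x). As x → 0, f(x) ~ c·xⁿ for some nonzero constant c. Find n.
9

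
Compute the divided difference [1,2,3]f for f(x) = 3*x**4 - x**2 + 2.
74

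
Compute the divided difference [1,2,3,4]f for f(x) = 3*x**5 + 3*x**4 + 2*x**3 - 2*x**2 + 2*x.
227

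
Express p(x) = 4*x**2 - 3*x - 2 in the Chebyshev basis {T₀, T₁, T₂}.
(-3)T₁ + (2)T₂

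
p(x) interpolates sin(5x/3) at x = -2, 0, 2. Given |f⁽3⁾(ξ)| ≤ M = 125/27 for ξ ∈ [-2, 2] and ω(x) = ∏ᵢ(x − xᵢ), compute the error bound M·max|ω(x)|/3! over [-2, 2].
1000*sqrt(3)/729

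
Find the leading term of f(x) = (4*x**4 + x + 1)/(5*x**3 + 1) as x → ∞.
4*x/5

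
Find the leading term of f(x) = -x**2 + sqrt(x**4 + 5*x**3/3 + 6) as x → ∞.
5*x/6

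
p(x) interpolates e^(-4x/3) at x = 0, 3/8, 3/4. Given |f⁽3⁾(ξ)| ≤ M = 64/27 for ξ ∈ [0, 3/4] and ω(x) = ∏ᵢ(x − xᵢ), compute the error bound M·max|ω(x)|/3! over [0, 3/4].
sqrt(3)/216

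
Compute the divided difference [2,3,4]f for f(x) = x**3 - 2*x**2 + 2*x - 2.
7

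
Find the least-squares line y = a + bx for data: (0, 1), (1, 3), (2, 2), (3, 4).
a = 13/10, b = 4/5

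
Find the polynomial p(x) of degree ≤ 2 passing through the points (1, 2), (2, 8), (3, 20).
3*x**2 - 3*x + 2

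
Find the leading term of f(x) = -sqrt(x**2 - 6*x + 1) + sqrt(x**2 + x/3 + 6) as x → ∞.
19/6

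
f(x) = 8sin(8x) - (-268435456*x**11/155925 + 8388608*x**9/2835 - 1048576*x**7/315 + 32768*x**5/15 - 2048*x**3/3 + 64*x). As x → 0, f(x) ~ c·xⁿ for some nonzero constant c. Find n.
13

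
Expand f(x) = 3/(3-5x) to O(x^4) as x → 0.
1 + 5*x/3 + 25*x**2/9 + 125*x**3/27 + O(x**4)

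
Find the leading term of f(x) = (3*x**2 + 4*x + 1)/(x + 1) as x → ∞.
3*x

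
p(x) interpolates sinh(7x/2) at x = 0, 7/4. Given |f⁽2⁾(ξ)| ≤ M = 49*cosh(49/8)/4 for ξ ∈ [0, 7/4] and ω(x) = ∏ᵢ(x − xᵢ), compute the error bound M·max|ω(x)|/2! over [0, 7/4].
2401*cosh(49/8)/512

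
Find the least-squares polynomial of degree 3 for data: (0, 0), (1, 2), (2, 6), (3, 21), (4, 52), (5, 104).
10/63 + (295/189)x + (-157/126)x² + (55/54)x³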